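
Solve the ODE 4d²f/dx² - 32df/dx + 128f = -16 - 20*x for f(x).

f = -21/128 - 5*x/32 + C1*cos(4*x)*exp(4*x) + C2*exp(4*x)*sin(4*x)

Divide through by 4: f'' - 8f' + 32f = -4 - 5*x.
Characteristic equation r² - 8r + 32 = 0 has discriminant (-8)² - 4·(32) = -64 < 0, so r = 4 ± 4i.
Hence f_h = C1*cos(4*x)*exp(4*x) + C2*exp(4*x)*sin(4*x).
For the particular solution try f_p = A0 + A1*x. Substituting and matching coefficients of each power of x gives A0 = -21/128, A1 = -5/32, so f_p = -21/128 - 5*x/32.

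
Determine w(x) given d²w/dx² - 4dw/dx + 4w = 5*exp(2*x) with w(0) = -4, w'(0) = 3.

Characteristic equation r² - 4r + 4 = 0 has discriminant (-4)² - 4·(4) = 0, so r = 2 is a repeated root.
Hence w_h = (C1 + C2*x)*exp(2*x).
Since exp(2*x) solves the homogeneous equation (r = 2 is a root of multiplicity 2), multiply the trial by x^2. Try w_p = A*x^2*exp(2*x). Substituting into the equation and dividing by exp(2*x) gives A = 5/2, so w_p = 5*x^2*exp(2*x)/2.
General solution: w = C1*exp(2*x) + 5*x^2*exp(2*x)/2 + C2*x*exp(2*x).
Apply the initial conditions: w(0) = C1 = -4 and w'(0) = C2 + 2*C1 = 3. Solving gives C1 = -4, C2 = 11.

w = -4*exp(2*x) + 11*x*exp(2*x) + 5*x**2*exp(2*x)/2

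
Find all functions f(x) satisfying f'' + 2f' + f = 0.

Characteristic equation r² + 2r + 1 = 0 has discriminant (2)² - 4·(1) = 0, so r = -1 is a repeated root.
Hence f_h = (C1 + C2*x)*exp(-x).

f = C1*exp(-x) + C2*x*exp(-x)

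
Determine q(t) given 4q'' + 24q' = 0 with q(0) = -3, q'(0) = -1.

Divide through by 4: q'' + 6q' = 0.
Characteristic equation r² + 6r = 0 factors as (r + 6)r = 0, so r = -6, 0.
Hence q_h = C1*exp(-6*t) + C2.
Apply the initial conditions: q(0) = C1 + C2 = -3 and q'(0) = -6*C1 = -1. Solving gives C1 = 1/6, C2 = -19/6.

q = -19/6 + exp(-6*t)/6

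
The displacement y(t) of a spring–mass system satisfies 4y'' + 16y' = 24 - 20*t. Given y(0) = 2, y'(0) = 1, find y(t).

Divide through by 4: y'' + 4y' = 6 - 5*t.
Characteristic equation r² + 4r = 0 factors as (r + 4)r = 0, so r = -4, 0.
Hence y_h = C1*exp(-4*t) + C2.
Since 0 is a characteristic root (multiplicity 1), multiply the polynomial trial by t: try y_p = t*(A0 + A1*t). Substituting and matching coefficients of each power of t gives A0 = 29/16, A1 = -5/8, so y_p = -5*t^2/8 + 29*t/16.
General solution: y = C2 - 5*t^2/8 + 29*t/16 + C1*exp(-4*t).
Apply the initial conditions: y(0) = C1 + C2 = 2 and y'(0) = 29/16 - 4*C1 = 1. Solving gives C1 = 13/64, C2 = 115/64.

y = 115/64 - 5*t**2/8 + 13*exp(-4*t)/64 + 29*t/16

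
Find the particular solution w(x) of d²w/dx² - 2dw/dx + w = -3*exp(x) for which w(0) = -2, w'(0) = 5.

w = -2*exp(x) + 7*x*exp(x) - 3*x**2*exp(x)/2

Characteristic equation r² - 2r + 1 = 0 has discriminant (-2)² - 4·(1) = 0, so r = 1 is a repeated root.
Hence w_h = (C1 + C2*x)*exp(x).
Since exp(x) solves the homogeneous equation (r = 1 is a root of multiplicity 2), multiply the trial by x^2. Try w_p = A*x^2*exp(x). Substituting into the equation and dividing by exp(x) gives A = -3/2, so w_p = -3*x^2*exp(x)/2.
General solution: w = C1*exp(x) - 3*x^2*exp(x)/2 + C2*x*exp(x).
Apply the initial conditions: w(0) = C1 = -2 and w'(0) = C1 + C2 = 5. Solving gives C1 = -2, C2 = 7.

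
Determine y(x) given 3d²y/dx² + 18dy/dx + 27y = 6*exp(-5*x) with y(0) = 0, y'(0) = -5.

Divide through by 3: y'' + 6y' + 9y = 2*exp(-5*x).
Characteristic equation r² + 6r + 9 = 0 has discriminant (6)² - 4·(9) = 0, so r = -3 is a repeated root.
Hence y_h = (C1 + C2*x)*exp(-3*x).
Try y_p = A*exp(-5*x). Substituting into the equation and dividing by exp(-5*x) gives A = 1/2, so y_p = exp(-5*x)/2.
General solution: y = exp(-5*x)/2 + C1*exp(-3*x) + C2*x*exp(-3*x).
Apply the initial conditions: y(0) = 1/2 + C1 = 0 and y'(0) = -5/2 + C2 - 3*C1 = -5. Solving gives C1 = -1/2, C2 = -4.

y = exp(-5*x)/2 - exp(-3*x)/2 - 4*x*exp(-3*x)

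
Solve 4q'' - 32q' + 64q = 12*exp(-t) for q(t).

q = 3*exp(-t)/25 + C1*exp(4*t) + C2*t*exp(4*t)

Divide through by 4: q'' - 8q' + 16q = 3*exp(-t).
Characteristic equation r² - 8r + 16 = 0 has discriminant (-8)² - 4·(16) = 0, so r = 4 is a repeated root.
Hence q_h = (C1 + C2*t)*exp(4*t).
Try q_p = A*exp(-t). Substituting into the equation and dividing by exp(-t) gives A = 3/25, so q_p = 3*exp(-t)/25.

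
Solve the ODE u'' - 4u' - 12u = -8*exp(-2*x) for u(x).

u = C1*exp(-2*x) + C2*exp(6*x) + x*exp(-2*x)

Characteristic equation r² - 4r - 12 = 0 factors as (r + 2)(r - 6) = 0, so r = -2, 6.
Hence u_h = C1*exp(-2*x) + C2*exp(6*x).
Since exp(-2*x) solves the homogeneous equation (r = -2 is a root of multiplicity 1), multiply the trial by x. Try u_p = A*x*exp(-2*x). Substituting into the equation and dividing by exp(-2*x) gives A = 1, so u_p = x*exp(-2*x).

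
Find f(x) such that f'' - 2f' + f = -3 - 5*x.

Characteristic equation r² - 2r + 1 = 0 has discriminant (-2)² - 4·(1) = 0, so r = 1 is a repeated root.
Hence f_h = (C1 + C2*x)*exp(x).
For the particular solution try f_p = A0 + A1*x. Substituting and matching coefficients of each power of x gives A0 = -13, A1 = -5, so f_p = -13 - 5*x.

f = -13 - 5*x + C1*exp(x) + C2*x*exp(x)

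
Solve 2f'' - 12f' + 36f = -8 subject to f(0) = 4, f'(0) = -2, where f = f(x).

f = -2/9 - 44*exp(3*x)*sin(3*x)/9 + 38*cos(3*x)*exp(3*x)/9

Divide through by 2: f'' - 6f' + 18f = -4.
Characteristic equation r² - 6r + 18 = 0 has discriminant (-6)² - 4·(18) = -36 < 0, so r = 3 ± 3i.
Hence f_h = C1*cos(3*x)*exp(3*x) + C2*exp(3*x)*sin(3*x).
For the particular solution try f_p = A0. Substituting and matching coefficients of each power of x gives A0 = -2/9, so f_p = -2/9.
General solution: f = -2/9 + C1*cos(3*x)*exp(3*x) + C2*exp(3*x)*sin(3*x).
Apply the initial conditions: f(0) = -2/9 + C1 = 4 and f'(0) = 3*C1 + 3*C2 = -2. Solving gives C1 = 38/9, C2 = -44/9.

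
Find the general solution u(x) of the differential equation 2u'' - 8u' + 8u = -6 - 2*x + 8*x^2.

Divide through by 2: u'' - 4u' + 4u = -3 - x + 4*x^2.
Characteristic equation r² - 4r + 4 = 0 has discriminant (-4)² - 4·(4) = 0, so r = 2 is a repeated root.
Hence u_h = (C1 + C2*x)*exp(2*x).
For the particular solution try u_p = A0 + A1*x + A2*x^2. Substituting and matching coefficients of each power of x gives A0 = 1/2, A1 = 7/4, A2 = 1, so u_p = 1/2 + x^2 + 7*x/4.

u = 1/2 + x**2 + 7*x/4 + C1*exp(2*x) + C2*x*exp(2*x)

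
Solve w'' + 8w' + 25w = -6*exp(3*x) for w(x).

w = -3*exp(3*x)/29 + C1*cos(3*x)*exp(-4*x) + C2*exp(-4*x)*sin(3*x)

Characteristic equation r² + 8r + 25 = 0 has discriminant (8)² - 4·(25) = -36 < 0, so r = -4 ± 3i.
Hence w_h = C1*cos(3*x)*exp(-4*x) + C2*exp(-4*x)*sin(3*x).
Try w_p = A*exp(3*x). Substituting into the equation and dividing by exp(3*x) gives A = -3/29, so w_p = -3*exp(3*x)/29.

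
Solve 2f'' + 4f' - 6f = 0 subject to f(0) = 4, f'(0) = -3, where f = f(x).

f = 7*exp(-3*x)/4 + 9*exp(x)/4

Divide through by 2: f'' + 2f' - 3f = 0.
Characteristic equation r² + 2r - 3 = 0 factors as (r - 1)(r + 3) = 0, so r = 1, -3.
Hence f_h = C1*exp(x) + C2*exp(-3*x).
Apply the initial conditions: f(0) = C1 + C2 = 4 and f'(0) = C1 - 3*C2 = -3. Solving gives C1 = 9/4, C2 = 7/4.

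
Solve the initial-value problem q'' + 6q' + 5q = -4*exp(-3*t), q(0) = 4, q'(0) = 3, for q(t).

Characteristic equation r² + 6r + 5 = 0 factors as (r + 5)(r + 1) = 0, so r = -5, -1.
Hence q_h = C1*exp(-5*t) + C2*exp(-t).
Try q_p = A*exp(-3*t). Substituting into the equation and dividing by exp(-3*t) gives A = 1, so q_p = exp(-3*t).
General solution: q = C1*exp(-5*t) + C2*exp(-t) + exp(-3*t).
Apply the initial conditions: q(0) = 1 + C1 + C2 = 4 and q'(0) = -3 - C2 - 5*C1 = 3. Solving gives C1 = -9/4, C2 = 21/4.

q = -9*exp(-5*t)/4 + 21*exp(-t)/4 + exp(-3*t)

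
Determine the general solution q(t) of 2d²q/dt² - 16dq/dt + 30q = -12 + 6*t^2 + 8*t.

q = -64/375 + t**2/5 + 12*t/25 + C1*exp(3*t) + C2*exp(5*t)

Divide through by 2: q'' - 8q' + 15q = -6 + 3*t^2 + 4*t.
Characteristic equation r² - 8r + 15 = 0 factors as (r - 3)(r - 5) = 0, so r = 3, 5.
Hence q_h = C1*exp(3*t) + C2*exp(5*t).
For the particular solution try q_p = A0 + A1*t + A2*t^2. Substituting and matching coefficients of each power of t gives A0 = -64/375, A1 = 12/25, A2 = 1/5, so q_p = -64/375 + t^2/5 + 12*t/25.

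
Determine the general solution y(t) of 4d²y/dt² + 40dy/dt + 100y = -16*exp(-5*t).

Divide through by 4: y'' + 10y' + 25y = -4*exp(-5*t).
Characteristic equation r² + 10r + 25 = 0 has discriminant (10)² - 4·(25) = 0, so r = -5 is a repeated root.
Hence y_h = (C1 + C2*t)*exp(-5*t).
Since exp(-5*t) solves the homogeneous equation (r = -5 is a root of multiplicity 2), multiply the trial by t^2. Try y_p = A*t^2*exp(-5*t). Substituting into the equation and dividing by exp(-5*t) gives A = -2, so y_p = -2*t^2*exp(-5*t).

y = C1*exp(-5*t) - 2*t**2*exp(-5*t) + C2*t*exp(-5*t)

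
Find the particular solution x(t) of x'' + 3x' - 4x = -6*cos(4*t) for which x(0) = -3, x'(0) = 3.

Characteristic equation r² + 3r - 4 = 0 factors as (r - 1)(r + 4) = 0, so r = 1, -4.
Hence x_h = C1*exp(t) + C2*exp(-4*t).
Try x_p = A*cos(4*t) + B*sin(4*t). Substituting and equating the coefficients of cos(4t) and sin(4t) gives A = 15/68, B = -9/68, so x_p = -9*sin(4*t)/68 + 15*cos(4*t)/68.
General solution: x = -9*sin(4*t)/68 + 15*cos(4*t)/68 + C1*exp(t) + C2*exp(-4*t).
Apply the initial conditions: x(0) = 15/68 + C1 + C2 = -3 and x'(0) = -9/17 + C1 - 4*C2 = 3. Solving gives C1 = -159/85, C2 = -27/20.

x = -159*exp(t)/85 - 27*exp(-4*t)/20 - 9*sin(4*t)/68 + 15*cos(4*t)/68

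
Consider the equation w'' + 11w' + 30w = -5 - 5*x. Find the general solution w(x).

Characteristic equation r² + 11r + 30 = 0 factors as (r + 5)(r + 6) = 0, so r = -5, -6.
Hence w_h = C1*exp(-5*x) + C2*exp(-6*x).
For the particular solution try w_p = A0 + A1*x. Substituting and matching coefficients of each power of x gives A0 = -19/180, A1 = -1/6, so w_p = -19/180 - x/6.

w = -19/180 - x/6 + C1*exp(-5*x) + C2*exp(-6*x)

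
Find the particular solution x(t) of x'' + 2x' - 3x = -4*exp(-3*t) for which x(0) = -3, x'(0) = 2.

x = -exp(-3*t) - 2*exp(t) + t*exp(-3*t)

Characteristic equation r² + 2r - 3 = 0 factors as (r + 3)(r - 1) = 0, so r = -3, 1.
Hence x_h = C1*exp(-3*t) + C2*exp(t).
Since exp(-3*t) solves the homogeneous equation (r = -3 is a root of multiplicity 1), multiply the trial by t. Try x_p = A*t*exp(-3*t). Substituting into the equation and dividing by exp(-3*t) gives A = 1, so x_p = t*exp(-3*t).
General solution: x = C1*exp(-3*t) + C2*exp(t) + t*exp(-3*t).
Apply the initial conditions: x(0) = C1 + C2 = -3 and x'(0) = 1 + C2 - 3*C1 = 2. Solving gives C1 = -1, C2 = -2.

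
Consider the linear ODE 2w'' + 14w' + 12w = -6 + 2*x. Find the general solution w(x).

w = -25/36 + x/6 + C1*exp(-x) + C2*exp(-6*x)

Divide through by 2: w'' + 7w' + 6w = -3 + x.
Characteristic equation r² + 7r + 6 = 0 factors as (r + 1)(r + 6) = 0, so r = -1, -6.
Hence w_h = C1*exp(-x) + C2*exp(-6*x).
For the particular solution try w_p = A0 + A1*x. Substituting and matching coefficients of each power of x gives A0 = -25/36, A1 = 1/6, so w_p = -25/36 + x/6.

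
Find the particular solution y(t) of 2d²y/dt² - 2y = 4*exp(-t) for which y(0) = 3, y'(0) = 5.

Divide through by 2: y'' - y = 2*exp(-t).
Characteristic equation r² - 1 = 0 factors as (r - 1)(r + 1) = 0, so r = 1, -1.
Hence y_h = C1*exp(t) + C2*exp(-t).
Since exp(-t) solves the homogeneous equation (r = -1 is a root of multiplicity 1), multiply the trial by t. Try y_p = A*t*exp(-t). Substituting into the equation and dividing by exp(-t) gives A = -1, so y_p = -t*exp(-t).
General solution: y = C1*exp(t) + C2*exp(-t) - t*exp(-t).
Apply the initial conditions: y(0) = C1 + C2 = 3 and y'(0) = -1 + C1 - C2 = 5. Solving gives C1 = 9/2, C2 = -3/2.

y = -3*exp(-t)/2 + 9*exp(t)/2 - t*exp(-t)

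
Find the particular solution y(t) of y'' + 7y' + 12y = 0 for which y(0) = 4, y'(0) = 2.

Characteristic equation r² + 7r + 12 = 0 factors as (r + 3)(r + 4) = 0, so r = -3, -4.
Hence y_h = C1*exp(-3*t) + C2*exp(-4*t).
Apply the initial conditions: y(0) = C1 + C2 = 4 and y'(0) = -4*C2 - 3*C1 = 2. Solving gives C1 = 18, C2 = -14.

y = -14*exp(-4*t) + 18*exp(-3*t)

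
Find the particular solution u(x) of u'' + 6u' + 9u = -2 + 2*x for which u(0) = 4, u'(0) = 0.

u = -10/27 + 2*x/9 + 118*exp(-3*x)/27 + 116*x*exp(-3*x)/9

Characteristic equation r² + 6r + 9 = 0 has discriminant (6)² - 4·(9) = 0, so r = -3 is a repeated root.
Hence u_h = (C1 + C2*x)*exp(-3*x).
For the particular solution try u_p = A0 + A1*x. Substituting and matching coefficients of each power of x gives A0 = -10/27, A1 = 2/9, so u_p = -10/27 + 2*x/9.
General solution: u = -10/27 + 2*x/9 + C1*exp(-3*x) + C2*x*exp(-3*x).
Apply the initial conditions: u(0) = -10/27 + C1 = 4 and u'(0) = 2/9 + C2 - 3*C1 = 0. Solving gives C1 = 118/27, C2 = 116/9.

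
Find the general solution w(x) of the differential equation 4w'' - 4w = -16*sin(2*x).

Divide through by 4: w'' - w = -4*sin(2*x).
Characteristic equation r² - 1 = 0 factors as (r - 1)(r + 1) = 0, so r = 1, -1.
Hence w_h = C1*exp(x) + C2*exp(-x).
Try w_p = A*cos(2*x) + B*sin(2*x). Substituting and equating the coefficients of cos(2x) and sin(2x) gives A = 0, B = 4/5, so w_p = 4*sin(2*x)/5.

w = 4*sin(2*x)/5 + C1*exp(x) + C2*exp(-x)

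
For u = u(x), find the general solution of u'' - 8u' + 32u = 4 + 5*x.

Characteristic equation r² - 8r + 32 = 0 has discriminant (-8)² - 4·(32) = -64 < 0, so r = 4 ± 4i.
Hence u_h = C1*cos(4*x)*exp(4*x) + C2*exp(4*x)*sin(4*x).
For the particular solution try u_p = A0 + A1*x. Substituting and matching coefficients of each power of x gives A0 = 21/128, A1 = 5/32, so u_p = 21/128 + 5*x/32.

u = 21/128 + 5*x/32 + C1*cos(4*x)*exp(4*x) + C2*exp(4*x)*sin(4*x)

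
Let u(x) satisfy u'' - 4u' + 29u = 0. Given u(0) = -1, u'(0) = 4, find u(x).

u = -cos(5*x)*exp(2*x) + 6*exp(2*x)*sin(5*x)/5

Characteristic equation r² - 4r + 29 = 0 has discriminant (-4)² - 4·(29) = -100 < 0, so r = 2 ± 5i.
Hence u_h = C1*cos(5*x)*exp(2*x) + C2*exp(2*x)*sin(5*x).
Apply the initial conditions: u(0) = C1 = -1 and u'(0) = 2*C1 + 5*C2 = 4. Solving gives C1 = -1, C2 = 6/5.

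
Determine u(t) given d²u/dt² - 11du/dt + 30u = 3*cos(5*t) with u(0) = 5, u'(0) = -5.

u = -1812*exp(6*t)/61 - 33*sin(5*t)/610 + 3*cos(5*t)/610 + 347*exp(5*t)/10

Characteristic equation r² - 11r + 30 = 0 factors as (r - 6)(r - 5) = 0, so r = 6, 5.
Hence u_h = C1*exp(6*t) + C2*exp(5*t).
Try u_p = A*cos(5*t) + B*sin(5*t). Substituting and equating the coefficients of cos(5t) and sin(5t) gives A = 3/610, B = -33/610, so u_p = -33*sin(5*t)/610 + 3*cos(5*t)/610.
General solution: u = -33*sin(5*t)/610 + 3*cos(5*t)/610 + C1*exp(6*t) + C2*exp(5*t).
Apply the initial conditions: u(0) = 3/610 + C1 + C2 = 5 and u'(0) = -33/122 + 5*C2 + 6*C1 = -5. Solving gives C1 = -1812/61, C2 = 347/10.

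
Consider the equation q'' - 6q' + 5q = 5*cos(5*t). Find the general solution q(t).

q = -3*sin(5*t)/26 - cos(5*t)/13 + C1*exp(5*t) + C2*exp(t)

Characteristic equation r² - 6r + 5 = 0 factors as (r - 5)(r - 1) = 0, so r = 5, 1.
Hence q_h = C1*exp(5*t) + C2*exp(t).
Try q_p = A*cos(5*t) + B*sin(5*t). Substituting and equating the coefficients of cos(5t) and sin(5t) gives A = -1/13, B = -3/26, so q_p = -3*sin(5*t)/26 - cos(5*t)/13.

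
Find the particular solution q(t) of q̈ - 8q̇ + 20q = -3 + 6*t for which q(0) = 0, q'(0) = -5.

q = -3/100 + 3*t/10 - 271*exp(4*t)*sin(2*t)/100 + 3*cos(2*t)*exp(4*t)/100

Characteristic equation r² - 8r + 20 = 0 has discriminant (-8)² - 4·(20) = -16 < 0, so r = 4 ± 2i.
Hence q_h = C1*cos(2*t)*exp(4*t) + C2*exp(4*t)*sin(2*t).
For the particular solution try q_p = A0 + A1*t. Substituting and matching coefficients of each power of t gives A0 = -3/100, A1 = 3/10, so q_p = -3/100 + 3*t/10.
General solution: q = -3/100 + 3*t/10 + C1*cos(2*t)*exp(4*t) + C2*exp(4*t)*sin(2*t).
Apply the initial conditions: q(0) = -3/100 + C1 = 0 and q'(0) = 3/10 + 2*C2 + 4*C1 = -5. Solving gives C1 = 3/100, C2 = -271/100.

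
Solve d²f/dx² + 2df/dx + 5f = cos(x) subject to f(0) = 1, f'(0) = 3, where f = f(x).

f = cos(x)/5 + sin(x)/10 + 4*cos(2*x)*exp(-x)/5 + 37*exp(-x)*sin(2*x)/20

Characteristic equation r² + 2r + 5 = 0 has discriminant (2)² - 4·(5) = -16 < 0, so r = -1 ± 2i.
Hence f_h = C1*cos(2*x)*exp(-x) + C2*exp(-x)*sin(2*x).
Try f_p = A*cos(x) + B*sin(x). Substituting and equating the coefficients of cos(x) and sin(x) gives A = 1/5, B = 1/10, so f_p = cos(x)/5 + sin(x)/10.
General solution: f = cos(x)/5 + sin(x)/10 + C1*cos(2*x)*exp(-x) + C2*exp(-x)*sin(2*x).
Apply the initial conditions: f(0) = 1/5 + C1 = 1 and f'(0) = 1/10 - C1 + 2*C2 = 3. Solving gives C1 = 4/5, C2 = 37/20.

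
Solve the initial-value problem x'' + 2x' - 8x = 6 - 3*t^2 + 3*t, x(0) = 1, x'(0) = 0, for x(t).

x = -45/64 - 3*t/16 + 3*t**2/8 + 7*exp(2*t)/6 + 103*exp(-4*t)/192

Characteristic equation r² + 2r - 8 = 0 factors as (r + 4)(r - 2) = 0, so r = -4, 2.
Hence x_h = C1*exp(-4*t) + C2*exp(2*t).
For the particular solution try x_p = A0 + A1*t + A2*t^2. Substituting and matching coefficients of each power of t gives A0 = -45/64, A1 = -3/16, A2 = 3/8, so x_p = -45/64 - 3*t/16 + 3*t^2/8.
General solution: x = -45/64 - 3*t/16 + 3*t^2/8 + C1*exp(-4*t) + C2*exp(2*t).
Apply the initial conditions: x(0) = -45/64 + C1 + C2 = 1 and x'(0) = -3/16 - 4*C1 + 2*C2 = 0. Solving gives C1 = 103/192, C2 = 7/6.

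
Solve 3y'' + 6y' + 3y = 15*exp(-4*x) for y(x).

y = 5*exp(-4*x)/9 + C1*exp(-x) + C2*x*exp(-x)

Divide through by 3: y'' + 2y' + y = 5*exp(-4*x).
Characteristic equation r² + 2r + 1 = 0 has discriminant (2)² - 4·(1) = 0, so r = -1 is a repeated root.
Hence y_h = (C1 + C2*x)*exp(-x).
Try y_p = A*exp(-4*x). Substituting into the equation and dividing by exp(-4*x) gives A = 5/9, so y_p = 5*exp(-4*x)/9.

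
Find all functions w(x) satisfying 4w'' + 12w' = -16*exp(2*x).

w = C2 - 2*exp(2*x)/5 + C1*exp(-3*x)

Divide through by 4: w'' + 3w' = -4*exp(2*x).
Characteristic equation r² + 3r = 0 factors as (r + 3)r = 0, so r = -3, 0.
Hence w_h = C1*exp(-3*x) + C2.
Try w_p = A*exp(2*x). Substituting into the equation and dividing by exp(2*x) gives A = -2/5, so w_p = -2*exp(2*x)/5.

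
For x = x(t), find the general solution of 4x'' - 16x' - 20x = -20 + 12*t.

x = 37/25 - 3*t/5 + C1*exp(-t) + C2*exp(5*t)

Divide through by 4: x'' - 4x' - 5x = -5 + 3*t.
Characteristic equation r² - 4r - 5 = 0 factors as (r + 1)(r - 5) = 0, so r = -1, 5.
Hence x_h = C1*exp(-t) + C2*exp(5*t).
For the particular solution try x_p = A0 + A1*t. Substituting and matching coefficients of each power of t gives A0 = 37/25, A1 = -3/5, so x_p = 37/25 - 3*t/5.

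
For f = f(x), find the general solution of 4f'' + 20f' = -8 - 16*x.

f = C2 - 6*x/25 - 2*x**2/5 + C1*exp(-5*x)

Divide through by 4: f'' + 5f' = -2 - 4*x.
Characteristic equation r² + 5r = 0 factors as (r + 5)r = 0, so r = -5, 0.
Hence f_h = C1*exp(-5*x) + C2.
Since 0 is a characteristic root (multiplicity 1), multiply the polynomial trial by x: try f_p = x*(A0 + A1*x). Substituting and matching coefficients of each power of x gives A0 = -6/25, A1 = -2/5, so f_p = -6*x/25 - 2*x^2/5.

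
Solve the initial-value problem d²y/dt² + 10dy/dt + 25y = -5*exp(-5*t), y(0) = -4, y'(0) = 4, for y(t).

Characteristic equation r² + 10r + 25 = 0 has discriminant (10)² - 4·(25) = 0, so r = -5 is a repeated root.
Hence y_h = (C1 + C2*t)*exp(-5*t).
Since exp(-5*t) solves the homogeneous equation (r = -5 is a root of multiplicity 2), multiply the trial by t^2. Try y_p = A*t^2*exp(-5*t). Substituting into the equation and dividing by exp(-5*t) gives A = -5/2, so y_p = -5*t^2*exp(-5*t)/2.
General solution: y = C1*exp(-5*t) - 5*t^2*exp(-5*t)/2 + C2*t*exp(-5*t).
Apply the initial conditions: y(0) = C1 = -4 and y'(0) = C2 - 5*C1 = 4. Solving gives C1 = -4, C2 = -16.

y = -4*exp(-5*t) - 16*t*exp(-5*t) - 5*t**2*exp(-5*t)/2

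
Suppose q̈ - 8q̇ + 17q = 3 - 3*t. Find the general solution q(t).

q = 27/289 - 3*t/17 + C1*cos(t)*exp(4*t) + C2*exp(4*t)*sin(t)

Characteristic equation r² - 8r + 17 = 0 has discriminant (-8)² - 4·(17) = -4 < 0, so r = 4 ± i.
Hence q_h = C1*cos(t)*exp(4*t) + C2*exp(4*t)*sin(t).
For the particular solution try q_p = A0 + A1*t. Substituting and matching coefficients of each power of t gives A0 = 27/289, A1 = -3/17, so q_p = 27/289 - 3*t/17.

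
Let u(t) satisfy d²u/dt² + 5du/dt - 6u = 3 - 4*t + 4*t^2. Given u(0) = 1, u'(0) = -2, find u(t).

u = -59/54 - 4*t/9 - 2*t**2/3 + 11*exp(t)/7 + 197*exp(-6*t)/378

Characteristic equation r² + 5r - 6 = 0 factors as (r - 1)(r + 6) = 0, so r = 1, -6.
Hence u_h = C1*exp(t) + C2*exp(-6*t).
For the particular solution try u_p = A0 + A1*t + A2*t^2. Substituting and matching coefficients of each power of t gives A0 = -59/54, A1 = -4/9, A2 = -2/3, so u_p = -59/54 - 4*t/9 - 2*t^2/3.
General solution: u = -59/54 - 4*t/9 - 2*t^2/3 + C1*exp(t) + C2*exp(-6*t).
Apply the initial conditions: u(0) = -59/54 + C1 + C2 = 1 and u'(0) = -4/9 + C1 - 6*C2 = -2. Solving gives C1 = 11/7, C2 = 197/378.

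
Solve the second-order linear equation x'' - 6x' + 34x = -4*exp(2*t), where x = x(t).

Characteristic equation r² - 6r + 34 = 0 has discriminant (-6)² - 4·(34) = -100 < 0, so r = 3 ± 5i.
Hence x_h = C1*cos(5*t)*exp(3*t) + C2*exp(3*t)*sin(5*t).
Try x_p = A*exp(2*t). Substituting into the equation and dividing by exp(2*t) gives A = -2/13, so x_p = -2*exp(2*t)/13.

x = -2*exp(2*t)/13 + C1*cos(5*t)*exp(3*t) + C2*exp(3*t)*sin(5*t)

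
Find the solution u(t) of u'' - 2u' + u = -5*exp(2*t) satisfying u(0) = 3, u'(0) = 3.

Characteristic equation r² - 2r + 1 = 0 has discriminant (-2)² - 4·(1) = 0, so r = 1 is a repeated root.
Hence u_h = (C1 + C2*t)*exp(t).
Try u_p = A*exp(2*t). Substituting into the equation and dividing by exp(2*t) gives A = -5, so u_p = -5*exp(2*t).
General solution: u = -5*exp(2*t) + C1*exp(t) + C2*t*exp(t).
Apply the initial conditions: u(0) = -5 + C1 = 3 and u'(0) = -10 + C1 + C2 = 3. Solving gives C1 = 8, C2 = 5.

u = -5*exp(2*t) + 8*exp(t) + 5*t*exp(t)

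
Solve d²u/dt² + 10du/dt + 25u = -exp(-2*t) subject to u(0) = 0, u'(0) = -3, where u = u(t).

u = -exp(-2*t)/9 + exp(-5*t)/9 - 8*t*exp(-5*t)/3

Characteristic equation r² + 10r + 25 = 0 has discriminant (10)² - 4·(25) = 0, so r = -5 is a repeated root.
Hence u_h = (C1 + C2*t)*exp(-5*t).
Try u_p = A*exp(-2*t). Substituting into the equation and dividing by exp(-2*t) gives A = -1/9, so u_p = -exp(-2*t)/9.
General solution: u = -exp(-2*t)/9 + C1*exp(-5*t) + C2*t*exp(-5*t).
Apply the initial conditions: u(0) = -1/9 + C1 = 0 and u'(0) = 2/9 + C2 - 5*C1 = -3. Solving gives C1 = 1/9, C2 = -8/3.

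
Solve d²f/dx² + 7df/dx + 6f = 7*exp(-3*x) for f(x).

Characteristic equation r² + 7r + 6 = 0 factors as (r + 1)(r + 6) = 0, so r = -1, -6.
Hence f_h = C1*exp(-x) + C2*exp(-6*x).
Try f_p = A*exp(-3*x). Substituting into the equation and dividing by exp(-3*x) gives A = -7/6, so f_p = -7*exp(-3*x)/6.

f = -7*exp(-3*x)/6 + C1*exp(-x) + C2*exp(-6*x)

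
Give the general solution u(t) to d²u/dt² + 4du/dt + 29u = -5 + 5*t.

u = -165/841 + 5*t/29 + C1*cos(5*t)*exp(-2*t) + C2*exp(-2*t)*sin(5*t)

Characteristic equation r² + 4r + 29 = 0 has discriminant (4)² - 4·(29) = -100 < 0, so r = -2 ± 5i.
Hence u_h = C1*cos(5*t)*exp(-2*t) + C2*exp(-2*t)*sin(5*t).
For the particular solution try u_p = A0 + A1*t. Substituting and matching coefficients of each power of t gives A0 = -165/841, A1 = 5/29, so u_p = -165/841 + 5*t/29.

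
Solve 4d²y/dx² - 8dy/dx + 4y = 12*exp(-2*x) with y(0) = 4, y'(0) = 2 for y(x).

y = exp(-2*x)/3 + 11*exp(x)/3 - x*exp(x)

Divide through by 4: y'' - 2y' + y = 3*exp(-2*x).
Characteristic equation r² - 2r + 1 = 0 has discriminant (-2)² - 4·(1) = 0, so r = 1 is a repeated root.
Hence y_h = (C1 + C2*x)*exp(x).
Try y_p = A*exp(-2*x). Substituting into the equation and dividing by exp(-2*x) gives A = 1/3, so y_p = exp(-2*x)/3.
General solution: y = exp(-2*x)/3 + C1*exp(x) + C2*x*exp(x).
Apply the initial conditions: y(0) = 1/3 + C1 = 4 and y'(0) = -2/3 + C1 + C2 = 2. Solving gives C1 = 11/3, C2 = -1.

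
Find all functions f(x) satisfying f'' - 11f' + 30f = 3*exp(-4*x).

f = exp(-4*x)/30 + C1*exp(6*x) + C2*exp(5*x)

Characteristic equation r² - 11r + 30 = 0 factors as (r - 6)(r - 5) = 0, so r = 6, 5.
Hence f_h = C1*exp(6*x) + C2*exp(5*x).
Try f_p = A*exp(-4*x). Substituting into the equation and dividing by exp(-4*x) gives A = 1/30, so f_p = exp(-4*x)/30.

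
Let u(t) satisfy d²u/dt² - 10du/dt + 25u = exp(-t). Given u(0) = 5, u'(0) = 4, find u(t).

u = exp(-t)/36 + 179*exp(5*t)/36 - 125*t*exp(5*t)/6

Characteristic equation r² - 10r + 25 = 0 has discriminant (-10)² - 4·(25) = 0, so r = 5 is a repeated root.
Hence u_h = (C1 + C2*t)*exp(5*t).
Try u_p = A*exp(-t). Substituting into the equation and dividing by exp(-t) gives A = 1/36, so u_p = exp(-t)/36.
General solution: u = exp(-t)/36 + C1*exp(5*t) + C2*t*exp(5*t).
Apply the initial conditions: u(0) = 1/36 + C1 = 5 and u'(0) = -1/36 + C2 + 5*C1 = 4. Solving gives C1 = 179/36, C2 = -125/6.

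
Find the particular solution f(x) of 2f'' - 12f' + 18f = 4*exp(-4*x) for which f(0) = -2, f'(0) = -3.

f = -100*exp(3*x)/49 + 2*exp(-4*x)/49 + 23*x*exp(3*x)/7

Divide through by 2: f'' - 6f' + 9f = 2*exp(-4*x).
Characteristic equation r² - 6r + 9 = 0 has discriminant (-6)² - 4·(9) = 0, so r = 3 is a repeated root.
Hence f_h = (C1 + C2*x)*exp(3*x).
Try f_p = A*exp(-4*x). Substituting into the equation and dividing by exp(-4*x) gives A = 2/49, so f_p = 2*exp(-4*x)/49.
General solution: f = 2*exp(-4*x)/49 + C1*exp(3*x) + C2*x*exp(3*x).
Apply the initial conditions: f(0) = 2/49 + C1 = -2 and f'(0) = -8/49 + C2 + 3*C1 = -3. Solving gives C1 = -100/49, C2 = 23/7.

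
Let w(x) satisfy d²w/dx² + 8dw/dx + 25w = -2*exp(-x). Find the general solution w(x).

Characteristic equation r² + 8r + 25 = 0 has discriminant (8)² - 4·(25) = -36 < 0, so r = -4 ± 3i.
Hence w_h = C1*cos(3*x)*exp(-4*x) + C2*exp(-4*x)*sin(3*x).
Try w_p = A*exp(-x). Substituting into the equation and dividing by exp(-x) gives A = -1/9, so w_p = -exp(-x)/9.

w = -exp(-x)/9 + C1*cos(3*x)*exp(-4*x) + C2*exp(-4*x)*sin(3*x)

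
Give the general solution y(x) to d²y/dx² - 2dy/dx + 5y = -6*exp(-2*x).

y = -6*exp(-2*x)/13 + C1*cos(2*x)*exp(x) + C2*exp(x)*sin(2*x)

Characteristic equation r² - 2r + 5 = 0 has discriminant (-2)² - 4·(5) = -16 < 0, so r = 1 ± 2i.
Hence y_h = C1*cos(2*x)*exp(x) + C2*exp(x)*sin(2*x).
Try y_p = A*exp(-2*x). Substituting into the equation and dividing by exp(-2*x) gives A = -6/13, so y_p = -6*exp(-2*x)/13.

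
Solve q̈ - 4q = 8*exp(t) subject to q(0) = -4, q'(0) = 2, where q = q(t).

q = exp(2*t)/2 - 11*exp(-2*t)/6 - 8*exp(t)/3

Characteristic equation r² - 4 = 0 factors as (r - 2)(r + 2) = 0, so r = 2, -2.
Hence q_h = C1*exp(2*t) + C2*exp(-2*t).
Try q_p = A*exp(t). Substituting into the equation and dividing by exp(t) gives A = -8/3, so q_p = -8*exp(t)/3.
General solution: q = -8*exp(t)/3 + C1*exp(2*t) + C2*exp(-2*t).
Apply the initial conditions: q(0) = -8/3 + C1 + C2 = -4 and q'(0) = -8/3 - 2*C2 + 2*C1 = 2. Solving gives C1 = 1/2, C2 = -11/6.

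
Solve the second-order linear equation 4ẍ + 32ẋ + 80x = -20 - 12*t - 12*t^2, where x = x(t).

x = -223/1000 - 3*t**2/20 - 3*t/100 + C1*cos(2*t)*exp(-4*t) + C2*exp(-4*t)*sin(2*t)

Divide through by 4: x'' + 8x' + 20x = -5 - 3*t - 3*t^2.
Characteristic equation r² + 8r + 20 = 0 has discriminant (8)² - 4·(20) = -16 < 0, so r = -4 ± 2i.
Hence x_h = C1*cos(2*t)*exp(-4*t) + C2*exp(-4*t)*sin(2*t).
For the particular solution try x_p = A0 + A1*t + A2*t^2. Substituting and matching coefficients of each power of t gives A0 = -223/1000, A1 = -3/100, A2 = -3/20, so x_p = -223/1000 - 3*t^2/20 - 3*t/100.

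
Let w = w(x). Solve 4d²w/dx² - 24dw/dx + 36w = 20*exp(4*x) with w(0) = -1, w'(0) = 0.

w = -6*exp(3*x) + 5*exp(4*x) - 2*x*exp(3*x)

Divide through by 4: w'' - 6w' + 9w = 5*exp(4*x).
Characteristic equation r² - 6r + 9 = 0 has discriminant (-6)² - 4·(9) = 0, so r = 3 is a repeated root.
Hence w_h = (C1 + C2*x)*exp(3*x).
Try w_p = A*exp(4*x). Substituting into the equation and dividing by exp(4*x) gives A = 5, so w_p = 5*exp(4*x).
General solution: w = 5*exp(4*x) + C1*exp(3*x) + C2*x*exp(3*x).
Apply the initial conditions: w(0) = 5 + C1 = -1 and w'(0) = 20 + C2 + 3*C1 = 0. Solving gives C1 = -6, C2 = -2.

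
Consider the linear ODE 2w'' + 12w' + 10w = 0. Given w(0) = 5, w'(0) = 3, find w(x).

w = -2*exp(-5*x) + 7*exp(-x)

Divide through by 2: w'' + 6w' + 5w = 0.
Characteristic equation r² + 6r + 5 = 0 factors as (r + 1)(r + 5) = 0, so r = -1, -5.
Hence w_h = C1*exp(-x) + C2*exp(-5*x).
Apply the initial conditions: w(0) = C1 + C2 = 5 and w'(0) = -C1 - 5*C2 = 3. Solving gives C1 = 7, C2 = -2.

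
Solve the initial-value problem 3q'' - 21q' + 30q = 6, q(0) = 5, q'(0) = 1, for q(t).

Divide through by 3: q'' - 7q' + 10q = 2.
Characteristic equation r² - 7r + 10 = 0 factors as (r - 5)(r - 2) = 0, so r = 5, 2.
Hence q_h = C1*exp(5*t) + C2*exp(2*t).
For the particular solution try q_p = A0. Substituting and matching coefficients of each power of t gives A0 = 1/5, so q_p = 1/5.
General solution: q = 1/5 + C1*exp(5*t) + C2*exp(2*t).
Apply the initial conditions: q(0) = 1/5 + C1 + C2 = 5 and q'(0) = 2*C2 + 5*C1 = 1. Solving gives C1 = -43/15, C2 = 23/3.

q = 1/5 - 43*exp(5*t)/15 + 23*exp(2*t)/3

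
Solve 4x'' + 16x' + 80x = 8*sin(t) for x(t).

x = -8*cos(t)/377 + 38*sin(t)/377 + C1*cos(4*t)*exp(-2*t) + C2*exp(-2*t)*sin(4*t)

Divide through by 4: x'' + 4x' + 20x = 2*sin(t).
Characteristic equation r² + 4r + 20 = 0 has discriminant (4)² - 4·(20) = -64 < 0, so r = -2 ± 4i.
Hence x_h = C1*cos(4*t)*exp(-2*t) + C2*exp(-2*t)*sin(4*t).
Try x_p = A*cos(t) + B*sin(t). Substituting and equating the coefficients of cos(t) and sin(t) gives A = -8/377, B = 38/377, so x_p = -8*cos(t)/377 + 38*sin(t)/377.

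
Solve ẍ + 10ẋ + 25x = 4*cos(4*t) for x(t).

x = 36*cos(4*t)/1681 + 160*sin(4*t)/1681 + C1*exp(-5*t) + C2*t*exp(-5*t)

Characteristic equation r² + 10r + 25 = 0 has discriminant (10)² - 4·(25) = 0, so r = -5 is a repeated root.
Hence x_h = (C1 + C2*t)*exp(-5*t).
Try x_p = A*cos(4*t) + B*sin(4*t). Substituting and equating the coefficients of cos(4t) and sin(4t) gives A = 36/1681, B = 160/1681, so x_p = 36*cos(4*t)/1681 + 160*sin(4*t)/1681.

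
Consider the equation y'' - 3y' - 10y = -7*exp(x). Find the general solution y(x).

Characteristic equation r² - 3r - 10 = 0 factors as (r - 5)(r + 2) = 0, so r = 5, -2.
Hence y_h = C1*exp(5*x) + C2*exp(-2*x).
Try y_p = A*exp(x). Substituting into the equation and dividing by exp(x) gives A = 7/12, so y_p = 7*exp(x)/12.

y = 7*exp(x)/12 + C1*exp(5*x) + C2*exp(-2*x)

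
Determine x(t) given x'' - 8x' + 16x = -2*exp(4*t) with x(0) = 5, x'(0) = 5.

Characteristic equation r² - 8r + 16 = 0 has discriminant (-8)² - 4·(16) = 0, so r = 4 is a repeated root.
Hence x_h = (C1 + C2*t)*exp(4*t).
Since exp(4*t) solves the homogeneous equation (r = 4 is a root of multiplicity 2), multiply the trial by t^2. Try x_p = A*t^2*exp(4*t). Substituting into the equation and dividing by exp(4*t) gives A = -1, so x_p = -t^2*exp(4*t).
General solution: x = C1*exp(4*t) - t^2*exp(4*t) + C2*t*exp(4*t).
Apply the initial conditions: x(0) = C1 = 5 and x'(0) = C2 + 4*C1 = 5. Solving gives C1 = 5, C2 = -15.

x = 5*exp(4*t) - t**2*exp(4*t) - 15*t*exp(4*t)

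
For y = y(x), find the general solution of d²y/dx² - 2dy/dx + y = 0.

Characteristic equation r² - 2r + 1 = 0 has discriminant (-2)² - 4·(1) = 0, so r = 1 is a repeated root.
Hence y_h = (C1 + C2*x)*exp(x).

y = C1*exp(x) + C2*x*exp(x)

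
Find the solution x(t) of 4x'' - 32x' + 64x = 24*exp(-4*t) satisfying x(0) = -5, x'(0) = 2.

Divide through by 4: x'' - 8x' + 16x = 6*exp(-4*t).
Characteristic equation r² - 8r + 16 = 0 has discriminant (-8)² - 4·(16) = 0, so r = 4 is a repeated root.
Hence x_h = (C1 + C2*t)*exp(4*t).
Try x_p = A*exp(-4*t). Substituting into the equation and dividing by exp(-4*t) gives A = 3/32, so x_p = 3*exp(-4*t)/32.
General solution: x = 3*exp(-4*t)/32 + C1*exp(4*t) + C2*t*exp(4*t).
Apply the initial conditions: x(0) = 3/32 + C1 = -5 and x'(0) = -3/8 + C2 + 4*C1 = 2. Solving gives C1 = -163/32, C2 = 91/4.

x = -163*exp(4*t)/32 + 3*exp(-4*t)/32 + 91*t*exp(4*t)/4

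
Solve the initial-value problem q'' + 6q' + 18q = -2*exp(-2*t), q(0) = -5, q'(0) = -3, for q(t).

Characteristic equation r² + 6r + 18 = 0 has discriminant (6)² - 4·(18) = -36 < 0, so r = -3 ± 3i.
Hence q_h = C1*cos(3*t)*exp(-3*t) + C2*exp(-3*t)*sin(3*t).
Try q_p = A*exp(-2*t). Substituting into the equation and dividing by exp(-2*t) gives A = -1/5, so q_p = -exp(-2*t)/5.
General solution: q = -exp(-2*t)/5 + C1*cos(3*t)*exp(-3*t) + C2*exp(-3*t)*sin(3*t).
Apply the initial conditions: q(0) = -1/5 + C1 = -5 and q'(0) = 2/5 - 3*C1 + 3*C2 = -3. Solving gives C1 = -24/5, C2 = -89/15.

q = -exp(-2*t)/5 - 89*exp(-3*t)*sin(3*t)/15 - 24*cos(3*t)*exp(-3*t)/5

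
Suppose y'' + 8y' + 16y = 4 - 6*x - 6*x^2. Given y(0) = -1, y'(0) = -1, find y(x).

y = 19/64 - 83*exp(-4*x)/64 - 3*x**2/8 - 99*x*exp(-4*x)/16

Characteristic equation r² + 8r + 16 = 0 has discriminant (8)² - 4·(16) = 0, so r = -4 is a repeated root.
Hence y_h = (C1 + C2*x)*exp(-4*x).
For the particular solution try y_p = A0 + A1*x + A2*x^2. Substituting and matching coefficients of each power of x gives A0 = 19/64, A1 = 0, A2 = -3/8, so y_p = 19/64 - 3*x^2/8.
General solution: y = 19/64 - 3*x^2/8 + C1*exp(-4*x) + C2*x*exp(-4*x).
Apply the initial conditions: y(0) = 19/64 + C1 = -1 and y'(0) = C2 - 4*C1 = -1. Solving gives C1 = -83/64, C2 = -99/16.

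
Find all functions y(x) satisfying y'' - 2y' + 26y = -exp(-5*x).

Characteristic equation r² - 2r + 26 = 0 has discriminant (-2)² - 4·(26) = -100 < 0, so r = 1 ± 5i.
Hence y_h = C1*cos(5*x)*exp(x) + C2*exp(x)*sin(5*x).
Try y_p = A*exp(-5*x). Substituting into the equation and dividing by exp(-5*x) gives A = -1/61, so y_p = -exp(-5*x)/61.

y = -exp(-5*x)/61 + C1*cos(5*x)*exp(x) + C2*exp(x)*sin(5*x)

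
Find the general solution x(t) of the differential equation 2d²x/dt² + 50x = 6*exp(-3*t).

x = 3*exp(-3*t)/34 + C1*cos(5*t) + C2*sin(5*t)

Divide through by 2: x'' + 25x = 3*exp(-3*t).
Characteristic equation r² + 25 = 0 has discriminant (0)² - 4·(25) = -100 < 0, so r = ± 5i.
Hence x_h = C1*cos(5*t) + C2*sin(5*t).
Try x_p = A*exp(-3*t). Substituting into the equation and dividing by exp(-3*t) gives A = 3/34, so x_p = 3*exp(-3*t)/34.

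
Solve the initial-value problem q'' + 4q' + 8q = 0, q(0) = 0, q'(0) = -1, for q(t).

Characteristic equation r² + 4r + 8 = 0 has discriminant (4)² - 4·(8) = -16 < 0, so r = -2 ± 2i.
Hence q_h = C1*cos(2*t)*exp(-2*t) + C2*exp(-2*t)*sin(2*t).
Apply the initial conditions: q(0) = C1 = 0 and q'(0) = -2*C1 + 2*C2 = -1. Solving gives C1 = 0, C2 = -1/2.

q = -exp(-2*t)*sin(2*t)/2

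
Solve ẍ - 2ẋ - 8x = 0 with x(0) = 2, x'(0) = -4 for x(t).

Characteristic equation r² - 2r - 8 = 0 factors as (r - 4)(r + 2) = 0, so r = 4, -2.
Hence x_h = C1*exp(4*t) + C2*exp(-2*t).
Apply the initial conditions: x(0) = C1 + C2 = 2 and x'(0) = -2*C2 + 4*C1 = -4. Solving gives C1 = 0, C2 = 2.

x = 2*exp(-2*t)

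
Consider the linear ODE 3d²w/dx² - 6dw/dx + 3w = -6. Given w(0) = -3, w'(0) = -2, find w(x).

w = -2 - exp(x) - x*exp(x)

Divide through by 3: w'' - 2w' + w = -2.
Characteristic equation r² - 2r + 1 = 0 has discriminant (-2)² - 4·(1) = 0, so r = 1 is a repeated root.
Hence w_h = (C1 + C2*x)*exp(x).
For the particular solution try w_p = A0. Substituting and matching coefficients of each power of x gives A0 = -2, so w_p = -2.
General solution: w = -2 + C1*exp(x) + C2*x*exp(x).
Apply the initial conditions: w(0) = -2 + C1 = -3 and w'(0) = C1 + C2 = -2. Solving gives C1 = -1, C2 = -1.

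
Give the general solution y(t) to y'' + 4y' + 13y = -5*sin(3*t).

Characteristic equation r² + 4r + 13 = 0 has discriminant (4)² - 4·(13) = -36 < 0, so r = -2 ± 3i.
Hence y_h = C1*cos(3*t)*exp(-2*t) + C2*exp(-2*t)*sin(3*t).
Try y_p = A*cos(3*t) + B*sin(3*t). Substituting and equating the coefficients of cos(3t) and sin(3t) gives A = 3/8, B = -1/8, so y_p = -sin(3*t)/8 + 3*cos(3*t)/8.

y = -sin(3*t)/8 + 3*cos(3*t)/8 + C1*cos(3*t)*exp(-2*t) + C2*exp(-2*t)*sin(3*t)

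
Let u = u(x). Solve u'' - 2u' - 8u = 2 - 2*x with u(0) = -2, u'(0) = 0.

u = -5/16 - 29*exp(4*x)/48 - 13*exp(-2*x)/12 + x/4

Characteristic equation r² - 2r - 8 = 0 factors as (r - 4)(r + 2) = 0, so r = 4, -2.
Hence u_h = C1*exp(4*x) + C2*exp(-2*x).
For the particular solution try u_p = A0 + A1*x. Substituting and matching coefficients of each power of x gives A0 = -5/16, A1 = 1/4, so u_p = -5/16 + x/4.
General solution: u = -5/16 + x/4 + C1*exp(4*x) + C2*exp(-2*x).
Apply the initial conditions: u(0) = -5/16 + C1 + C2 = -2 and u'(0) = 1/4 - 2*C2 + 4*C1 = 0. Solving gives C1 = -29/48, C2 = -13/12.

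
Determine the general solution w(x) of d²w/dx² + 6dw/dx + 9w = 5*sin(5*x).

w = -75*cos(5*x)/578 - 20*sin(5*x)/289 + C1*exp(-3*x) + C2*x*exp(-3*x)

Characteristic equation r² + 6r + 9 = 0 has discriminant (6)² - 4·(9) = 0, so r = -3 is a repeated root.
Hence w_h = (C1 + C2*x)*exp(-3*x).
Try w_p = A*cos(5*x) + B*sin(5*x). Substituting and equating the coefficients of cos(5x) and sin(5x) gives A = -75/578, B = -20/289, so w_p = -75*cos(5*x)/578 - 20*sin(5*x)/289.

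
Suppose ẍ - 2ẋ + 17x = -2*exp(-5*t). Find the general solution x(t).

x = -exp(-5*t)/26 + C1*cos(4*t)*exp(t) + C2*exp(t)*sin(4*t)

Characteristic equation r² - 2r + 17 = 0 has discriminant (-2)² - 4·(17) = -64 < 0, so r = 1 ± 4i.
Hence x_h = C1*cos(4*t)*exp(t) + C2*exp(t)*sin(4*t).
Try x_p = A*exp(-5*t). Substituting into the equation and dividing by exp(-5*t) gives A = -1/26, so x_p = -exp(-5*t)/26.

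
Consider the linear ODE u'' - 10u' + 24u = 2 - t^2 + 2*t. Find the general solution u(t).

Characteristic equation r² - 10r + 24 = 0 factors as (r - 4)(r - 6) = 0, so r = 4, 6.
Hence u_h = C1*exp(4*t) + C2*exp(6*t).
For the particular solution try u_p = A0 + A1*t + A2*t^2. Substituting and matching coefficients of each power of t gives A0 = 185/1728, A1 = 7/144, A2 = -1/24, so u_p = 185/1728 - t^2/24 + 7*t/144.

u = 185/1728 - t**2/24 + 7*t/144 + C1*exp(4*t) + C2*exp(6*t)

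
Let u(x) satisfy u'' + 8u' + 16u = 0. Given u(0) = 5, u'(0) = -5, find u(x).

Characteristic equation r² + 8r + 16 = 0 has discriminant (8)² - 4·(16) = 0, so r = -4 is a repeated root.
Hence u_h = (C1 + C2*x)*exp(-4*x).
Apply the initial conditions: u(0) = C1 = 5 and u'(0) = C2 - 4*C1 = -5. Solving gives C1 = 5, C2 = 15.

u = 5*exp(-4*x) + 15*x*exp(-4*x)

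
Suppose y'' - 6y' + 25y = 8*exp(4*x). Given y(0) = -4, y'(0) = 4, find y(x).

Characteristic equation r² - 6r + 25 = 0 has discriminant (-6)² - 4·(25) = -64 < 0, so r = 3 ± 4i.
Hence y_h = C1*cos(4*x)*exp(3*x) + C2*exp(3*x)*sin(4*x).
Try y_p = A*exp(4*x). Substituting into the equation and dividing by exp(4*x) gives A = 8/17, so y_p = 8*exp(4*x)/17.
General solution: y = 8*exp(4*x)/17 + C1*cos(4*x)*exp(3*x) + C2*exp(3*x)*sin(4*x).
Apply the initial conditions: y(0) = 8/17 + C1 = -4 and y'(0) = 32/17 + 3*C1 + 4*C2 = 4. Solving gives C1 = -76/17, C2 = 66/17.

y = 8*exp(4*x)/17 - 76*cos(4*x)*exp(3*x)/17 + 66*exp(3*x)*sin(4*x)/17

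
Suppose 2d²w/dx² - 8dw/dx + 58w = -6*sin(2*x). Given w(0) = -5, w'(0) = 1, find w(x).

Divide through by 2: w'' - 4w' + 29w = -3*sin(2*x).
Characteristic equation r² - 4r + 29 = 0 has discriminant (-4)² - 4·(29) = -100 < 0, so r = 2 ± 5i.
Hence w_h = C1*cos(5*x)*exp(2*x) + C2*exp(2*x)*sin(5*x).
Try w_p = A*cos(2*x) + B*sin(2*x). Substituting and equating the coefficients of cos(2x) and sin(2x) gives A = -24/689, B = -75/689, so w_p = -75*sin(2*x)/689 - 24*cos(2*x)/689.
General solution: w = -75*sin(2*x)/689 - 24*cos(2*x)/689 + C1*cos(5*x)*exp(2*x) + C2*exp(2*x)*sin(5*x).
Apply the initial conditions: w(0) = -24/689 + C1 = -5 and w'(0) = -150/689 + 2*C1 + 5*C2 = 1. Solving gives C1 = -3421/689, C2 = 7681/3445.

w = -75*sin(2*x)/689 - 24*cos(2*x)/689 - 3421*cos(5*x)*exp(2*x)/689 + 7681*exp(2*x)*sin(5*x)/3445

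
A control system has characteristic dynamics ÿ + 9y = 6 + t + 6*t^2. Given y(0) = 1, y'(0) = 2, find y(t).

Characteristic equation r² + 9 = 0 has discriminant (0)² - 4·(9) = -36 < 0, so r = ± 3i.
Hence y_h = C1*cos(3*t) + C2*sin(3*t).
For the particular solution try y_p = A0 + A1*t + A2*t^2. Substituting and matching coefficients of each power of t gives A0 = 14/27, A1 = 1/9, A2 = 2/3, so y_p = 14/27 + t/9 + 2*t^2/3.
General solution: y = 14/27 + t/9 + 2*t^2/3 + C1*cos(3*t) + C2*sin(3*t).
Apply the initial conditions: y(0) = 14/27 + C1 = 1 and y'(0) = 1/9 + 3*C2 = 2. Solving gives C1 = 13/27, C2 = 17/27.

y = 14/27 + t/9 + 2*t**2/3 + 13*cos(3*t)/27 + 17*sin(3*t)/27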